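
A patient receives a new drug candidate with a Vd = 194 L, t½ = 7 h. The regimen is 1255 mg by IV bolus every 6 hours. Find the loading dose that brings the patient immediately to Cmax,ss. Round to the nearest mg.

2802 mg

f = (1/2)^(6/7) ≈ 0.552045; accumulation ratio R = 1/(1−f) ≈ 2.23237.
Loading dose to hit Cmax,ss on first dose: D_load = D_maint·R ≈ 1255 × 2.23237 ≈ 2801.62 mg.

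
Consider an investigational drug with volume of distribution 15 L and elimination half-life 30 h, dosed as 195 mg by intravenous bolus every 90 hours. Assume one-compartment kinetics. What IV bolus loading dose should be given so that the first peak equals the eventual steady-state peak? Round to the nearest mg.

f = (1/2)^(90/30) ≈ 0.125000; accumulation ratio R = 1/(1−f) ≈ 1.14286.
Loading dose to hit Cmax,ss on first dose: D_load = D_maint·R ≈ 195 × 1.14286 ≈ 222.86 mg.

223 mg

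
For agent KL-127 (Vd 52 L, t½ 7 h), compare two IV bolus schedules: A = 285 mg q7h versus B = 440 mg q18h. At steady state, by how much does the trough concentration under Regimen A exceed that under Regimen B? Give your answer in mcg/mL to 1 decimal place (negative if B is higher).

3.8 mcg/mL

Regimen A: f = (1/2)^(7/7) ≈ 0.5000; Cmin,ss = (285/52)·f/(1−f) ≈ 5.481 mcg/mL.
Regimen B: f = (1/2)^(18/7) ≈ 0.1682; Cmin,ss = (440/52)·f/(1−f) ≈ 1.711 mcg/mL.
Difference ≈ 5.481 − 1.711 ≈ 3.770 mcg/mL.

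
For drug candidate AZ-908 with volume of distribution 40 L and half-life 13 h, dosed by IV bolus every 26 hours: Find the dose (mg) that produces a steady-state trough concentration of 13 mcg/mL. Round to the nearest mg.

1560 mg

τ/t½ = 26/13 ≈ 2, so f = (1/2)^(26/13) ≈ 0.250000.
Cmin,ss = (D/Vd)·f/(1−f), so D = Cmin,ss·Vd·(1−f)/f.
D = 13 × 40 × (1−f)/f ≈ 13 × 40 × 3.00000 ≈ 1560.00 mg.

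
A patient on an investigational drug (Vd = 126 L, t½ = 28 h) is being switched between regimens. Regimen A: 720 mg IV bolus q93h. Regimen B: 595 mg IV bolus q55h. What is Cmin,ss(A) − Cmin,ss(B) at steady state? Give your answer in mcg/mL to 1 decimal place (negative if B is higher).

Regimen A: f = (1/2)^(93/28) ≈ 0.1000; Cmin,ss = (720/126)·f/(1−f) ≈ 0.635 mcg/mL.
Regimen B: f = (1/2)^(55/28) ≈ 0.2563; Cmin,ss = (595/126)·f/(1−f) ≈ 1.627 mcg/mL.
Difference ≈ 0.635 − 1.627 ≈ -0.992 mcg/mL.

-1.0 mcg/mL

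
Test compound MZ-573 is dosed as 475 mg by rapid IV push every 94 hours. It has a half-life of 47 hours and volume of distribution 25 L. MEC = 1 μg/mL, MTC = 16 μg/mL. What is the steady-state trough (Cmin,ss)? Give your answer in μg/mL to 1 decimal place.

6.3 μg/mL

The dosing interval is 2 half-lives, so f = 2^(−2) = 0.25.
Accumulation ratio R = 1/(1 − f) = 1/0.75 = 4/3.
Single-dose peak C₀ = D/Vd = 475/25 = 19 μg/mL.
Steady-state peak Cmax,ss = C₀·R = 19 × 4/3 ≈ 25.333 μg/mL.
Steady-state trough Cmin,ss = Cmax,ss·f ≈ 25.333 × 0.25 ≈ 6.333 μg/mL.
Trough 6.3 μg/mL vs MEC 1 μg/mL: adequate.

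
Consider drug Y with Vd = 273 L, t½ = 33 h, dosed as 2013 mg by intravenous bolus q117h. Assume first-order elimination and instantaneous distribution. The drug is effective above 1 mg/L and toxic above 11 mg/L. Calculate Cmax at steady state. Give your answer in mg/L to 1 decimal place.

8.1 mg/L

Over one 117-h interval, 117/33 ≈ 3.5455 half-lives elapse, leaving f ≈ 0.0856 of each dose.
Accumulation ratio R = 1/(1 − f) ≈ 1/0.9144 ≈ 1.0936.
Single-dose peak C₀ = D/Vd = 2013/273 ≈ 7.374 mg/L.
Steady-state peak Cmax,ss = C₀·R ≈ 7.374 × 1.0936 ≈ 8.064 mg/L.
Peak 8.1 mg/L vs MTC 11 mg/L: below toxic threshold.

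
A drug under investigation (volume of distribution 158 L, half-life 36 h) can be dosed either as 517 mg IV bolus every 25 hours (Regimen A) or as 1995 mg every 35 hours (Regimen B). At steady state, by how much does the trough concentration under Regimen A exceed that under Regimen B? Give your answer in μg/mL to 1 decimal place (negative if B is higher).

-7.8 μg/mL

Regimen A: f = (1/2)^(25/36) ≈ 0.6179; Cmin,ss = (517/158)·f/(1−f) ≈ 5.291 μg/mL.
Regimen B: f = (1/2)^(35/36) ≈ 0.5097; Cmin,ss = (1995/158)·f/(1−f) ≈ 13.126 μg/mL.
Difference ≈ 5.291 − 13.126 ≈ -7.835 μg/mL.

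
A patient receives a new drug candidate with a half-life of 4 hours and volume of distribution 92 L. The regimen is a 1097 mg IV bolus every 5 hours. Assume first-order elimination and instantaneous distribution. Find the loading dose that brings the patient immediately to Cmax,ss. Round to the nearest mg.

f = (1/2)^(5/4) ≈ 0.420448; accumulation ratio R = 1/(1−f) ≈ 1.72547.
Loading dose to hit Cmax,ss on first dose: D_load = D_maint·R ≈ 1097 × 1.72547 ≈ 1892.84 mg.

1893 mg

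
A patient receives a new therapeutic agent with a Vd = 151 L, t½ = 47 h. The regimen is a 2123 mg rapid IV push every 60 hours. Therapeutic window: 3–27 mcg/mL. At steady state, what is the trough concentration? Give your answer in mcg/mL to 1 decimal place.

τ/t½ = 60/47 ≈ 1.2766, so fraction remaining f = (1/2)^(60/47) ≈ 0.4128.
Single-dose peak C₀ = D/Vd = 2123/151 ≈ 14.060 mcg/mL.
Steady-state trough Cmin,ss = C₀·f/(1−f) ≈ 14.060 × 0.4128/0.5872 ≈ 9.884 mcg/mL.
Trough 9.9 mcg/mL vs MEC 3 mcg/mL: adequate.

9.9 mcg/mL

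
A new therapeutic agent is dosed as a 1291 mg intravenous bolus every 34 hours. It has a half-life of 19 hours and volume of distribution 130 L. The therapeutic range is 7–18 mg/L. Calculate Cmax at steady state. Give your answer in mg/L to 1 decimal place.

τ/t½ = 34/19 ≈ 1.7895, so fraction remaining f = (1/2)^(34/19) ≈ 0.2893.
Accumulation ratio R = 1/(1 − f) ≈ 1/0.7107 ≈ 1.4071.
Each bolus raises the concentration by D/Vd = 1291/130 ≈ 9.931 mg/L.
Steady-state peak Cmax,ss = C₀·R ≈ 9.931 × 1.4071 ≈ 13.974 mg/L.
Peak 14.0 mg/L vs MTC 18 mg/L: below toxic threshold.

14.0 mg/L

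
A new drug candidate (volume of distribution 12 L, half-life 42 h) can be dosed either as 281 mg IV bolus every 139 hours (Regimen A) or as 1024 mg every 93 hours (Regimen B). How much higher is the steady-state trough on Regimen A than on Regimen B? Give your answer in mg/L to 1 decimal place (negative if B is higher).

Regimen A: f = (1/2)^(139/42) ≈ 0.1009; Cmin,ss = (281/12)·f/(1−f) ≈ 2.628 mg/L.
Regimen B: f = (1/2)^(93/42) ≈ 0.2155; Cmin,ss = (1024/12)·f/(1−f) ≈ 23.441 mg/L.
Difference ≈ 2.628 − 23.441 ≈ -20.813 mg/L.

-20.8 mg/L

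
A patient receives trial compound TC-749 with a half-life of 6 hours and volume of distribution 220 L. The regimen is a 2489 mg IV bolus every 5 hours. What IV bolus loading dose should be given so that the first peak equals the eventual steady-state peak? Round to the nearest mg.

f = (1/2)^(5/6) ≈ 0.561231; accumulation ratio R = 1/(1−f) ≈ 2.27910.
Loading dose to hit Cmax,ss on first dose: D_load = D_maint·R ≈ 2489 × 2.27910 ≈ 5672.68 mg.

5673 mg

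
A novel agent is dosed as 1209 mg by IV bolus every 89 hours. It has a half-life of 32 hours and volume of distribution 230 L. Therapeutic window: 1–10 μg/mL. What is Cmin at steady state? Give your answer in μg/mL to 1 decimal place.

Over one 89-h interval, 89/32 ≈ 2.7812 half-lives elapse, leaving f ≈ 0.1455 of each dose.
Accumulation ratio R = 1/(1 − f) ≈ 1/0.8545 ≈ 1.1703.
Single-dose peak C₀ = D/Vd = 1209/230 ≈ 5.257 μg/mL.
Steady-state peak Cmax,ss = C₀·R ≈ 5.257 × 1.1703 ≈ 6.152 μg/mL.
One interval later, Cmin,ss = Cmax,ss·e^(−kτ) ≈ 6.152 × 0.1455 ≈ 0.895 μg/mL.
Trough 0.9 μg/mL vs MEC 1 μg/mL: subtherapeutic.

0.9 μg/mL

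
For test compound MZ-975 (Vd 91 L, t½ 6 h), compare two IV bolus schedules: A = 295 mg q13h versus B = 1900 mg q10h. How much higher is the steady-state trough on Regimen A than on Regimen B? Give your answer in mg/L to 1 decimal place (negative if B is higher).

-8.7 mg/L

Regimen A: f = (1/2)^(13/6) ≈ 0.2227; Cmin,ss = (295/91)·f/(1−f) ≈ 0.929 mg/L.
Regimen B: f = (1/2)^(10/6) ≈ 0.3150; Cmin,ss = (1900/91)·f/(1−f) ≈ 9.601 mg/L.
Difference ≈ 0.929 − 9.601 ≈ -8.672 mg/L.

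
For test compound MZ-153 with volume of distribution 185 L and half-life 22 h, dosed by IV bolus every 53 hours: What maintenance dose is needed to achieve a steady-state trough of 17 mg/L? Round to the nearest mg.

13559 mg

τ/t½ = 53/22 ≈ 2.4091, so f = (1/2)^(53/22) ≈ 0.188274.
Cmin,ss = (D/Vd)·f/(1−f), so D = Cmin,ss·Vd·(1−f)/f.
D = 17 × 185 × (1−f)/f ≈ 17 × 185 × 4.31141 ≈ 13559.38 mg.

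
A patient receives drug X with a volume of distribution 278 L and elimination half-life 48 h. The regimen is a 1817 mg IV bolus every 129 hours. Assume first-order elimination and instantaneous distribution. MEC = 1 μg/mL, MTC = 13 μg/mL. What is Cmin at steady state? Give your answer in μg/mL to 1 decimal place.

1.2 μg/mL

k = ln2/t½ = ln2/48 ≈ 0.014441 h⁻¹; fraction remaining f = e^(−kτ) = e^(−0.014441×129) ≈ 0.1552.
Each bolus raises the concentration by D/Vd = 1817/278 ≈ 6.536 μg/mL.
Steady-state trough Cmin,ss = C₀·f/(1−f) ≈ 6.536 × 0.1552/0.8448 ≈ 1.201 μg/mL.
Trough 1.2 μg/mL vs MEC 1 μg/mL: adequate.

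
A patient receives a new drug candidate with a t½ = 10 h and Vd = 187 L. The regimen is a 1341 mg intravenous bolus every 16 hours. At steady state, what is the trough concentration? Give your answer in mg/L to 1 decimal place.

k = ln2/t½ = ln2/10 ≈ 0.069315 h⁻¹; fraction remaining f = e^(−kτ) = e^(−0.069315×16) ≈ 0.3299.
At steady state, accumulation factor R = 1/(1 − e^(−kτ)) ≈ 1.4923.
Single-dose peak C₀ = D/Vd = 1341/187 ≈ 7.171 mg/L.
Steady-state peak Cmax,ss = C₀·R ≈ 7.171 × 1.4923 ≈ 10.701 mg/L.
Steady-state trough Cmin,ss = Cmax,ss·f ≈ 10.701 × 0.3299 ≈ 3.530 mg/L.

3.5 mg/L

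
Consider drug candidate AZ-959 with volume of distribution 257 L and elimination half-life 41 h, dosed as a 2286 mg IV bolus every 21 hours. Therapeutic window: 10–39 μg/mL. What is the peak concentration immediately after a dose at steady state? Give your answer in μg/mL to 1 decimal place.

Over one 21-h interval, 21/41 ≈ 0.5122 half-lives elapse, leaving f ≈ 0.7012 of each dose.
Accumulation ratio R = 1/(1 − f) ≈ 1/0.2988 ≈ 3.3467.
Each bolus raises the concentration by D/Vd = 2286/257 ≈ 8.895 μg/mL.
Steady-state peak Cmax,ss = C₀·R ≈ 8.895 × 3.3467 ≈ 29.769 μg/mL.
Peak 29.8 μg/mL vs MTC 39 μg/mL: below toxic threshold.

29.8 μg/mL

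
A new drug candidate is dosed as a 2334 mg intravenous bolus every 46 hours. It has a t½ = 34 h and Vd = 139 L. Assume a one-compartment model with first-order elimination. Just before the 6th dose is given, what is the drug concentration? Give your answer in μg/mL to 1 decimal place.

10.7 μg/mL

f = (1/2)^(τ/t½) = (1/2)^(46/34) ≈ 0.3915.
C₀ = D/Vd = 2334/139 ≈ 16.791 μg/mL.
Before the 6th dose, 5 doses have been given. Superposition: Cmin = C₀·(f + f² + … + f^5).
≈ 16.791 × (0.3915 + 0.1533 + 0.0600 + 0.0235 + 0.0092) ≈ 16.791 × 0.6375 ≈ 10.704 μg/mL.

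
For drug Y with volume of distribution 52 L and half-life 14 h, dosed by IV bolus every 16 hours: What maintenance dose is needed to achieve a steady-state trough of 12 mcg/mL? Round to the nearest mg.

τ/t½ = 16/14 ≈ 1.1429, so f = (1/2)^(16/14) ≈ 0.452862.
Cmin,ss = (D/Vd)·f/(1−f), so D = Cmin,ss·Vd·(1−f)/f.
D = 12 × 52 × (1−f)/f ≈ 12 × 52 × 1.20818 ≈ 753.90 mg.

754 mg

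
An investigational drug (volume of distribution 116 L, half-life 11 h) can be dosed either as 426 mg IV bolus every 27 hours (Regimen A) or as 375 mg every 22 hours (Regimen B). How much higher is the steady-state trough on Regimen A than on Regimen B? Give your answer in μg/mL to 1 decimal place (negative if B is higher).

Regimen A: f = (1/2)^(27/11) ≈ 0.1824; Cmin,ss = (426/116)·f/(1−f) ≈ 0.819 μg/mL.
Regimen B: f = (1/2)^(22/11) ≈ 0.2500; Cmin,ss = (375/116)·f/(1−f) ≈ 1.078 μg/mL.
Difference ≈ 0.819 − 1.078 ≈ -0.259 μg/mL.

-0.3 μg/mL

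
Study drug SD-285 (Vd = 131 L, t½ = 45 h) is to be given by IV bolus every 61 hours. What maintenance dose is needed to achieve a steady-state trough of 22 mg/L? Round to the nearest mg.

4493 mg

τ/t½ = 61/45 ≈ 1.3556, so f = (1/2)^(61/45) ≈ 0.390784.
Cmin,ss = (D/Vd)·f/(1−f), so D = Cmin,ss·Vd·(1−f)/f.
D = 22 × 131 × (1−f)/f ≈ 22 × 131 × 1.55896 ≈ 4492.92 mg.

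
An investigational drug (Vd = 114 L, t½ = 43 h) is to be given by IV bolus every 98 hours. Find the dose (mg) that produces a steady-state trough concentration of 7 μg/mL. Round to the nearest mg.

τ/t½ = 98/43 ≈ 2.2791, so f = (1/2)^(98/43) ≈ 0.206031.
Cmin,ss = (D/Vd)·f/(1−f), so D = Cmin,ss·Vd·(1−f)/f.
D = 7 × 114 × (1−f)/f ≈ 7 × 114 × 3.85364 ≈ 3075.20 mg.

3075 mg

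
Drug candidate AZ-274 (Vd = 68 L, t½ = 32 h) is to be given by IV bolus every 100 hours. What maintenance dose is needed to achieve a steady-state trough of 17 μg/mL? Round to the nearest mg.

τ/t½ = 100/32 ≈ 3.125, so f = (1/2)^(100/32) ≈ 0.114626.
Cmin,ss = (D/Vd)·f/(1−f), so D = Cmin,ss·Vd·(1−f)/f.
D = 17 × 68 × (1−f)/f ≈ 17 × 68 × 7.72402 ≈ 8928.97 mg.

8929 mg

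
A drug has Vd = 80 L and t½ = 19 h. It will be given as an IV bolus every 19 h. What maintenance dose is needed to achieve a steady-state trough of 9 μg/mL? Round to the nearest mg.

720 mg

τ/t½ = 19/19 ≈ 1, so f = (1/2)^(19/19) ≈ 0.500000.
Cmin,ss = (D/Vd)·f/(1−f), so D = Cmin,ss·Vd·(1−f)/f.
D = 9 × 80 × (1−f)/f ≈ 9 × 80 × 1.00000 ≈ 720.00 mg.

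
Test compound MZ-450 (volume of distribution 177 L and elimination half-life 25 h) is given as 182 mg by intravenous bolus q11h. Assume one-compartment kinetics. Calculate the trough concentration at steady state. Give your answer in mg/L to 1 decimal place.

2.9 mg/L

Over one 11-h interval, 11/25 ≈ 0.44 half-lives elapse, leaving f ≈ 0.7371 of each dose.
Single-dose peak C₀ = D/Vd = 182/177 ≈ 1.028 mg/L.
Steady-state trough Cmin,ss = C₀·f/(1−f) ≈ 1.028 × 0.7371/0.2629 ≈ 2.882 mg/L.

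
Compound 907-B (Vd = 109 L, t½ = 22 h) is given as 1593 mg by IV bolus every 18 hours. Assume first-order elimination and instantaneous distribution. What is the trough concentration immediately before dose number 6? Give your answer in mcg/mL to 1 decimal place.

f = (1/2)^(τ/t½) = (1/2)^(18/22) ≈ 0.5672.
C₀ = D/Vd = 1593/109 ≈ 14.615 mcg/mL.
Before the 6th dose, 5 doses have been given. Superposition: Cmin = C₀·(f + f² + … + f^5).
≈ 14.615 × (0.5672 + 0.3217 + 0.1825 + 0.1035 + 0.0587) ≈ 14.615 × 1.2336 ≈ 18.029 mcg/mL.

18.0 mcg/mL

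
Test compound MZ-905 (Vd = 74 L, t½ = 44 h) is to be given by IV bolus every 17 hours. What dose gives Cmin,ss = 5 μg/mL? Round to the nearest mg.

114 mg

τ/t½ = 17/44 ≈ 0.38636, so f = (1/2)^(17/44) ≈ 0.765056.
Cmin,ss = (D/Vd)·f/(1−f), so D = Cmin,ss·Vd·(1−f)/f.
D = 5 × 74 × (1−f)/f ≈ 5 × 74 × 0.30709 ≈ 113.62 mg.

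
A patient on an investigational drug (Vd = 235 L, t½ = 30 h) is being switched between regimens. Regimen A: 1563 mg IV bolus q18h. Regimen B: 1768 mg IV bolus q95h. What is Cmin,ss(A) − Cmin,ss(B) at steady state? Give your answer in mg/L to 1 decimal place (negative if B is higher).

12.0 mg/L

Regimen A: f = (1/2)^(18/30) ≈ 0.6598; Cmin,ss = (1563/235)·f/(1−f) ≈ 12.899 mg/L.
Regimen B: f = (1/2)^(95/30) ≈ 0.1114; Cmin,ss = (1768/235)·f/(1−f) ≈ 0.943 mg/L.
Difference ≈ 12.899 − 0.943 ≈ 11.956 mg/L.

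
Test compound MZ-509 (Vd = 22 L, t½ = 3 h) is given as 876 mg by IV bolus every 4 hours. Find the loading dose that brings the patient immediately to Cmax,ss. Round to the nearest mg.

1452 mg

f = (1/2)^(4/3) ≈ 0.396850; accumulation ratio R = 1/(1−f) ≈ 1.65796.
Loading dose to hit Cmax,ss on first dose: D_load = D_maint·R ≈ 876 × 1.65796 ≈ 1452.37 mg.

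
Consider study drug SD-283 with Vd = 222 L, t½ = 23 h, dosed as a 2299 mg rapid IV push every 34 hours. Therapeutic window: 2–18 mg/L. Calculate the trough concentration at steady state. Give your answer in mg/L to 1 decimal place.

5.8 mg/L

Over one 34-h interval, 34/23 ≈ 1.4783 half-lives elapse, leaving f ≈ 0.3589 of each dose.
At steady state, accumulation factor R = 1/(1 − e^(−kτ)) ≈ 1.5598.
Single-dose peak C₀ = D/Vd = 2299/222 ≈ 10.356 mg/L.
Steady-state peak Cmax,ss = C₀·R ≈ 10.356 × 1.5598 ≈ 16.153 mg/L.
Steady-state trough Cmin,ss = Cmax,ss·f ≈ 16.153 × 0.3589 ≈ 5.797 mg/L.
Trough 5.8 mg/L vs MEC 2 mg/L: adequate.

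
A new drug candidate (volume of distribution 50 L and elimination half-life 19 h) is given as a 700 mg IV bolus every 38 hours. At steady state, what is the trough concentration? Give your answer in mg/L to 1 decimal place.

τ = 38 h = 2 half-lives, so f = (1/2)^2 = 0.25.
Accumulation ratio R = 1/(1 − f) = 1/0.75 = 4/3.
Single-dose peak C₀ = D/Vd = 700/50 = 14 mg/L.
Steady-state peak Cmax,ss = C₀·R = 14 × 4/3 ≈ 18.667 mg/L.
Steady-state trough Cmin,ss = Cmax,ss·f ≈ 18.667 × 0.25 ≈ 4.667 mg/L.

4.7 mg/L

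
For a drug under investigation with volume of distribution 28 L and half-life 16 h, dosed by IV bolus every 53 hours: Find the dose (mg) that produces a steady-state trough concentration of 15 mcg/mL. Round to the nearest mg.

3753 mg

τ/t½ = 53/16 ≈ 3.3125, so f = (1/2)^(53/16) ≈ 0.100656.
Cmin,ss = (D/Vd)·f/(1−f), so D = Cmin,ss·Vd·(1−f)/f.
D = 15 × 28 × (1−f)/f ≈ 15 × 28 × 8.93483 ≈ 3752.63 mg.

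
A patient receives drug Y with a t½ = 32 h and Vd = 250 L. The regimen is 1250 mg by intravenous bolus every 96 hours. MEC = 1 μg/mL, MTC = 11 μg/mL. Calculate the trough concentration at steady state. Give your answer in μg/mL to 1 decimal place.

0.7 μg/mL

The dosing interval is 3 half-lives, so f = 2^(−3) = 0.125.
At steady state, R = 1/(1 − 0.125) = 8/7.
Single-dose peak C₀ = D/Vd = 1250/250 = 5 μg/mL.
Steady-state peak Cmax,ss = C₀·R = 5 × 8/7 ≈ 5.714 μg/mL.
Steady-state trough Cmin,ss = Cmax,ss·f ≈ 5.714 × 0.125 ≈ 0.714 μg/mL.
Trough 0.7 μg/mL vs MEC 1 μg/mL: subtherapeutic.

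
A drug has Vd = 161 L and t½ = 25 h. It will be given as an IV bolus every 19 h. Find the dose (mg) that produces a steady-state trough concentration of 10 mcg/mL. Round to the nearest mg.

1117 mg

τ/t½ = 19/25 ≈ 0.76, so f = (1/2)^(19/25) ≈ 0.590496.
Cmin,ss = (D/Vd)·f/(1−f), so D = Cmin,ss·Vd·(1−f)/f.
D = 10 × 161 × (1−f)/f ≈ 10 × 161 × 0.69349 ≈ 1116.52 mg.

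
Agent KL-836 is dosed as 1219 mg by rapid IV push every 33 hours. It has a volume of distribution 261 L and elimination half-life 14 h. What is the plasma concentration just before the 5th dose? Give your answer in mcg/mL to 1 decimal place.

1.1 mcg/mL

f = (1/2)^(τ/t½) = (1/2)^(33/14) ≈ 0.1952.
C₀ = D/Vd = 1219/261 ≈ 4.670 mcg/mL.
Before the 5th dose, 4 doses have been given. Superposition: Cmin = C₀·(f + f² + … + f^4).
≈ 4.670 × (0.1952 + 0.0381 + 0.0074 + 0.0015) ≈ 4.670 × 0.2422 ≈ 1.131 mcg/mL.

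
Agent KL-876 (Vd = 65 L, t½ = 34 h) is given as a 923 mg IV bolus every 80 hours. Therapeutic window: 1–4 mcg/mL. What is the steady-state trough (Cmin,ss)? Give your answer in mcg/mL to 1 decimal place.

Over one 80-h interval, 80/34 ≈ 2.3529 half-lives elapse, leaving f ≈ 0.1957 of each dose.
Single-dose peak C₀ = D/Vd = 923/65 ≈ 14.200 mcg/mL.
Steady-state trough Cmin,ss = C₀·f/(1−f) ≈ 14.200 × 0.1957/0.8043 ≈ 3.455 mcg/mL.
Trough 3.5 mcg/mL vs MEC 1 mcg/mL: adequate.

3.5 mcg/mL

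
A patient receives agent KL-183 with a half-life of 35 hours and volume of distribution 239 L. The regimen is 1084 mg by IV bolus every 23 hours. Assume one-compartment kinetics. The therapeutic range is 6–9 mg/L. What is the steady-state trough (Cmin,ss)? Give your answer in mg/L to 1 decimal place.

τ/t½ = 23/35 ≈ 0.65714, so fraction remaining f = (1/2)^(23/35) ≈ 0.6341.
At steady state, accumulation factor R = 1/(1 − e^(−kτ)) ≈ 2.7330.
Each bolus raises the concentration by D/Vd = 1084/239 ≈ 4.536 mg/L.
Cmax,ss = C₀/(1 − f) ≈ 4.536/0.3659 ≈ 12.397 mg/L.
One interval later, Cmin,ss = Cmax,ss·e^(−kτ) ≈ 12.397 × 0.6341 ≈ 7.861 mg/L.
Trough 7.9 mg/L vs MEC 6 mg/L: adequate.

7.9 mg/L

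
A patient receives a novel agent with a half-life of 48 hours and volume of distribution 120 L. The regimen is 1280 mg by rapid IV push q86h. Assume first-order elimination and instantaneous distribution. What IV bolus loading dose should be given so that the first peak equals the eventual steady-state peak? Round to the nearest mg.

1800 mg

f = (1/2)^(86/48) ≈ 0.288838; accumulation ratio R = 1/(1−f) ≈ 1.40615.
Loading dose to hit Cmax,ss on first dose: D_load = D_maint·R ≈ 1280 × 1.40615 ≈ 1799.87 mg.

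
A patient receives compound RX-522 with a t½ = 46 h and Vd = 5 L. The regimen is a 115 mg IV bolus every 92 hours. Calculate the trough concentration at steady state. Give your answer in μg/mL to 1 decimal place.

7.7 μg/mL

τ = 92 h = 2 half-lives, so f = (1/2)^2 = 0.25.
At steady state, R = 1/(1 − 0.25) = 4/3.
Single-dose peak C₀ = D/Vd = 115/5 = 23 μg/mL.
Steady-state peak Cmax,ss = C₀·R = 23 × 4/3 ≈ 30.667 μg/mL.
Steady-state trough Cmin,ss = Cmax,ss·f ≈ 30.667 × 0.25 ≈ 7.667 μg/mL.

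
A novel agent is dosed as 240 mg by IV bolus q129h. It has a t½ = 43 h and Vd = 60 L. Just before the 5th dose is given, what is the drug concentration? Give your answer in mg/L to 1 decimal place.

f = (1/2)^(τ/t½) = (1/2)^(129/43) ≈ 0.1250.
C₀ = D/Vd = 240/60 ≈ 4.000 mg/L.
Before the 5th dose, 4 doses have been given. Superposition: Cmin = C₀·(f + f² + … + f^4).
≈ 4.000 × (0.1250 + 0.0156 + 0.0020 + 0.0002) ≈ 4.000 × 0.1428 ≈ 0.571 mg/L.

0.6 mg/L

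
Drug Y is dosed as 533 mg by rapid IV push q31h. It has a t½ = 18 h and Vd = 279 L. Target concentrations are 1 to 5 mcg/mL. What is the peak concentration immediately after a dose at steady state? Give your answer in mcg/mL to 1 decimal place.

τ/t½ = 31/18 ≈ 1.7222, so fraction remaining f = (1/2)^(31/18) ≈ 0.3031.
At steady state, accumulation factor R = 1/(1 − e^(−kτ)) ≈ 1.4349.
Each bolus raises the concentration by D/Vd = 533/279 ≈ 1.910 mcg/mL.
Cmax,ss = C₀/(1 − f) ≈ 1.910/0.6969 ≈ 2.741 mcg/mL.
Peak 2.7 mcg/mL vs MTC 5 mcg/mL: below toxic threshold.

2.7 mcg/mL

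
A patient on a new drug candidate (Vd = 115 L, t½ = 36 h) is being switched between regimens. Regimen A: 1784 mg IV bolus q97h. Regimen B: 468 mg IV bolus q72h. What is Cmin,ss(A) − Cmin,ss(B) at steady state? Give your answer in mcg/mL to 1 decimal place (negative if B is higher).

Regimen A: f = (1/2)^(97/36) ≈ 0.1545; Cmin,ss = (1784/115)·f/(1−f) ≈ 2.835 mcg/mL.
Regimen B: f = (1/2)^(72/36) ≈ 0.2500; Cmin,ss = (468/115)·f/(1−f) ≈ 1.357 mcg/mL.
Difference ≈ 2.835 − 1.357 ≈ 1.478 mcg/mL.

1.5 mcg/mL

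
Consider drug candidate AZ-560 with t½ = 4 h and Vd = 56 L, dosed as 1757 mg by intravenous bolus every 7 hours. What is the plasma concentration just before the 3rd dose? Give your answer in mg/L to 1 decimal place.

f = (1/2)^(τ/t½) = (1/2)^(7/4) ≈ 0.2973.
C₀ = D/Vd = 1757/56 ≈ 31.375 mg/L.
Before the 3rd dose, 2 doses have been given. Superposition: Cmin = C₀·(f + f²).
≈ 31.375 × (0.2973 + 0.0884) ≈ 31.375 × 0.3857 ≈ 12.101 mg/L.

12.1 mg/L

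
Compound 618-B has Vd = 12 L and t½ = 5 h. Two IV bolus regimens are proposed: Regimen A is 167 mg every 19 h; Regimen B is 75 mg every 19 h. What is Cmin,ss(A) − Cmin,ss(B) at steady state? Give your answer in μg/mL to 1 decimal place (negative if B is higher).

Regimen A: f = (1/2)^(19/5) ≈ 0.0718; Cmin,ss = (167/12)·f/(1−f) ≈ 1.077 μg/mL.
Regimen B: f = (1/2)^(19/5) ≈ 0.0718; Cmin,ss = (75/12)·f/(1−f) ≈ 0.483 μg/mL.
Difference ≈ 1.077 − 0.483 ≈ 0.594 μg/mL.

0.6 μg/mL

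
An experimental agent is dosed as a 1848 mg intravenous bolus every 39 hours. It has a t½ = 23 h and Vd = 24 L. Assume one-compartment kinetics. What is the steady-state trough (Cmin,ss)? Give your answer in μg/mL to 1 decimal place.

Over one 39-h interval, 39/23 ≈ 1.6957 half-lives elapse, leaving f ≈ 0.3087 of each dose.
At steady state, accumulation factor R = 1/(1 − e^(−kτ)) ≈ 1.4465.
Single-dose peak C₀ = D/Vd = 1848/24 ≈ 77.000 μg/mL.
Cmax,ss = C₀/(1 − f) ≈ 77.000/0.6913 ≈ 111.384 μg/mL.
Steady-state trough Cmin,ss = Cmax,ss·f ≈ 111.384 × 0.3087 ≈ 34.384 μg/mL.

34.4 μg/mL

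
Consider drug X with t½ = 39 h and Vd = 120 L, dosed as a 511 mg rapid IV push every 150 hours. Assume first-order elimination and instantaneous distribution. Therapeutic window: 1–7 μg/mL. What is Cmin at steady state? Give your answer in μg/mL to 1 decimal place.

τ/t½ = 150/39 ≈ 3.8462, so fraction remaining f = (1/2)^(150/39) ≈ 0.0695.
Single-dose peak C₀ = D/Vd = 511/120 ≈ 4.258 μg/mL.
Steady-state trough Cmin,ss = C₀·f/(1−f) ≈ 4.258 × 0.0695/0.9305 ≈ 0.318 μg/mL.
Trough 0.3 μg/mL vs MEC 1 μg/mL: subtherapeutic.

0.3 μg/mL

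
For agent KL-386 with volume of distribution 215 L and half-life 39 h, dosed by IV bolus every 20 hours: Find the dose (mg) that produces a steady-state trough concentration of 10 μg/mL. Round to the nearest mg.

918 mg

τ/t½ = 20/39 ≈ 0.51282, so f = (1/2)^(20/39) ≈ 0.700851.
Cmin,ss = (D/Vd)·f/(1−f), so D = Cmin,ss·Vd·(1−f)/f.
D = 10 × 215 × (1−f)/f ≈ 10 × 215 × 0.42684 ≈ 917.71 mg.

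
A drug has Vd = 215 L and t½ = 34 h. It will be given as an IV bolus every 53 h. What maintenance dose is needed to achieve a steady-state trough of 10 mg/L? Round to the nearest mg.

4184 mg

τ/t½ = 53/34 ≈ 1.5588, so f = (1/2)^(53/34) ≈ 0.339428.
Cmin,ss = (D/Vd)·f/(1−f), so D = Cmin,ss·Vd·(1−f)/f.
D = 10 × 215 × (1−f)/f ≈ 10 × 215 × 1.94613 ≈ 4184.18 mg.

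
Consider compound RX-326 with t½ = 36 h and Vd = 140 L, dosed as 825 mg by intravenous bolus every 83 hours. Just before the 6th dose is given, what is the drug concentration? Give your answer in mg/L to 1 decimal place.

f = (1/2)^(τ/t½) = (1/2)^(83/36) ≈ 0.2023.
C₀ = D/Vd = 825/140 ≈ 5.893 mg/L.
Before the 6th dose, 5 doses have been given. Superposition: Cmin = C₀·(f + f² + … + f^5).
≈ 5.893 × (0.2023 + 0.0409 + 0.0083 + 0.0017 + 0.0003) ≈ 5.893 × 0.2535 ≈ 1.494 mg/L.

1.5 mg/L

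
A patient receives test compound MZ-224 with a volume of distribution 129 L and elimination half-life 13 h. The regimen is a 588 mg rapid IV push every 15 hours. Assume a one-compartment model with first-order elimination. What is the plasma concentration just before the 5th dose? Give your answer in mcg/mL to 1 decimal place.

3.6 mcg/mL

f = (1/2)^(τ/t½) = (1/2)^(15/13) ≈ 0.4494.
C₀ = D/Vd = 588/129 ≈ 4.558 mcg/mL.
Before the 5th dose, 4 doses have been given. Superposition: Cmin = C₀·(f + f² + … + f^4).
≈ 4.558 × (0.4494 + 0.2020 + 0.0908 + 0.0408) ≈ 4.558 × 0.7830 ≈ 3.569 mcg/mL.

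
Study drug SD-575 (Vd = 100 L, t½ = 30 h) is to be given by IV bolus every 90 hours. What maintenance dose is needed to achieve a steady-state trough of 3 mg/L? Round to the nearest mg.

2100 mg

τ/t½ = 90/30 ≈ 3, so f = (1/2)^(90/30) ≈ 0.125000.
Cmin,ss = (D/Vd)·f/(1−f), so D = Cmin,ss·Vd·(1−f)/f.
D = 3 × 100 × (1−f)/f ≈ 3 × 100 × 7.00000 ≈ 2100.00 mg.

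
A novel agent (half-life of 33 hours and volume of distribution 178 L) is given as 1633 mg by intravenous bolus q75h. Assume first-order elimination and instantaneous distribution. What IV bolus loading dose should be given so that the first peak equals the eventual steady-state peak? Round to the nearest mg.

2059 mg

f = (1/2)^(75/33) ≈ 0.206938; accumulation ratio R = 1/(1−f) ≈ 1.26094.
Loading dose to hit Cmax,ss on first dose: D_load = D_maint·R ≈ 1633 × 1.26094 ≈ 2059.12 mg.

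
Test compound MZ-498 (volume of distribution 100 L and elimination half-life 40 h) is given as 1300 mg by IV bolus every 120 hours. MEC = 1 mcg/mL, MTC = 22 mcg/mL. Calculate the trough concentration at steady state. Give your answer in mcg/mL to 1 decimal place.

1.9 mcg/mL

τ = 120 h = 3 half-lives, so f = (1/2)^3 = 0.125.
Accumulation ratio R = 1/(1 − f) = 1/0.875 = 8/7.
Single-dose peak C₀ = D/Vd = 1300/100 = 13 mcg/mL.
Steady-state peak Cmax,ss = C₀·R = 13 × 8/7 ≈ 14.857 mcg/mL.
Steady-state trough Cmin,ss = Cmax,ss·f ≈ 14.857 × 0.125 ≈ 1.857 mcg/mL.
Trough 1.9 mcg/mL vs MEC 1 mcg/mL: adequate.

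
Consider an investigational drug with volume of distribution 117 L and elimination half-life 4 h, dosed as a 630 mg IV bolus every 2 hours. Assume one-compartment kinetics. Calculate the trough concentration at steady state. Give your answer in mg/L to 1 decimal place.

13.0 mg/L

Over one 2-h interval, 2/4 ≈ 0.5 half-lives elapse, leaving f ≈ 0.7071 of each dose.
At steady state, accumulation factor R = 1/(1 − e^(−kτ)) ≈ 3.4141.
Each bolus raises the concentration by D/Vd = 630/117 ≈ 5.385 mg/L.
Steady-state peak Cmax,ss = C₀·R ≈ 5.385 × 3.4141 ≈ 18.385 mg/L.
One interval later, Cmin,ss = Cmax,ss·e^(−kτ) ≈ 18.385 × 0.7071 ≈ 13.000 mg/L.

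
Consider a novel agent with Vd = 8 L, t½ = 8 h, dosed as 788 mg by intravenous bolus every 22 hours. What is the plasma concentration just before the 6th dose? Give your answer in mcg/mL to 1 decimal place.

17.2 mcg/mL

f = (1/2)^(τ/t½) = (1/2)^(22/8) ≈ 0.1487.
C₀ = D/Vd = 788/8 ≈ 98.500 mcg/mL.
Before the 6th dose, 5 doses have been given. Superposition: Cmin = C₀·(f + f² + … + f^5).
≈ 98.500 × (0.1487 + 0.0221 + 0.0033 + 0.0005 + 0.0001) ≈ 98.500 × 0.1747 ≈ 17.208 mcg/mL.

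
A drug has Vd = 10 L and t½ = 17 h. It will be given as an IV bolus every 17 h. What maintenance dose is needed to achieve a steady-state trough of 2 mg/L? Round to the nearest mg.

τ/t½ = 17/17 ≈ 1, so f = (1/2)^(17/17) ≈ 0.500000.
Cmin,ss = (D/Vd)·f/(1−f), so D = Cmin,ss·Vd·(1−f)/f.
D = 2 × 10 × (1−f)/f ≈ 2 × 10 × 1.00000 ≈ 20.00 mg.

20 mg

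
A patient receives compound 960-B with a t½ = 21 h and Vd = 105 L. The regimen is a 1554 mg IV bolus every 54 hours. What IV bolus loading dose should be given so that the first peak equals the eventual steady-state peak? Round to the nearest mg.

1868 mg

f = (1/2)^(54/21) ≈ 0.168238; accumulation ratio R = 1/(1−f) ≈ 1.20227.
Loading dose to hit Cmax,ss on first dose: D_load = D_maint·R ≈ 1554 × 1.20227 ≈ 1868.33 mg.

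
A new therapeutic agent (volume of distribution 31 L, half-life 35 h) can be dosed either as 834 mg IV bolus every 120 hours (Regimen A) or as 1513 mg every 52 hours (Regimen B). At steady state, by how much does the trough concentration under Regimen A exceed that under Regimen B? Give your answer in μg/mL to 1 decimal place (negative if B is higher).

Regimen A: f = (1/2)^(120/35) ≈ 0.0929; Cmin,ss = (834/31)·f/(1−f) ≈ 2.755 μg/mL.
Regimen B: f = (1/2)^(52/35) ≈ 0.3571; Cmin,ss = (1513/31)·f/(1−f) ≈ 27.110 μg/mL.
Difference ≈ 2.755 − 27.110 ≈ -24.355 μg/mL.

-24.4 μg/mL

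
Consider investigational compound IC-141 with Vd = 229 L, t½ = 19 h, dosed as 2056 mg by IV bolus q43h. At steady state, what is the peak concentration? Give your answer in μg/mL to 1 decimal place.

Over one 43-h interval, 43/19 ≈ 2.2632 half-lives elapse, leaving f ≈ 0.2083 of each dose.
Accumulation ratio R = 1/(1 − f) ≈ 1/0.7917 ≈ 1.2631.
Each bolus raises the concentration by D/Vd = 2056/229 ≈ 8.978 μg/mL.
Steady-state peak Cmax,ss = C₀·R ≈ 8.978 × 1.2631 ≈ 11.340 μg/mL.

11.3 μg/mL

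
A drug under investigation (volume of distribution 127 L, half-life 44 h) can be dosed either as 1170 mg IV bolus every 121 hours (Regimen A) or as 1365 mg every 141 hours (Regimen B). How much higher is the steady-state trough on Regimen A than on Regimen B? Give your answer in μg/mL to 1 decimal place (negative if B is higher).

Regimen A: f = (1/2)^(121/44) ≈ 0.1487; Cmin,ss = (1170/127)·f/(1−f) ≈ 1.609 μg/mL.
Regimen B: f = (1/2)^(141/44) ≈ 0.1085; Cmin,ss = (1365/127)·f/(1−f) ≈ 1.308 μg/mL.
Difference ≈ 1.609 − 1.308 ≈ 0.301 μg/mL.

0.3 μg/mL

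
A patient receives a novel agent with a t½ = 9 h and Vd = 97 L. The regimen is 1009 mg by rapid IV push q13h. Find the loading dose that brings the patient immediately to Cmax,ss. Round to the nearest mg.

f = (1/2)^(13/9) ≈ 0.367434; accumulation ratio R = 1/(1−f) ≈ 1.58086.
Loading dose to hit Cmax,ss on first dose: D_load = D_maint·R ≈ 1009 × 1.58086 ≈ 1595.09 mg.

1595 mg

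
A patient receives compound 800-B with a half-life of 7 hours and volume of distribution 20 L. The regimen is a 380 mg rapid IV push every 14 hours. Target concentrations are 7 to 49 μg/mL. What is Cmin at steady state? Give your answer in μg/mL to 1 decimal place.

The dosing interval is 2 half-lives, so f = 2^(−2) = 0.25.
At steady state, R = 1/(1 − 0.25) = 4/3.
Single-dose peak C₀ = D/Vd = 380/20 = 19 μg/mL.
Steady-state peak Cmax,ss = C₀·R = 19 × 4/3 ≈ 25.333 μg/mL.
Steady-state trough Cmin,ss = Cmax,ss·f ≈ 25.333 × 0.25 ≈ 6.333 μg/mL.
Trough 6.3 μg/mL vs MEC 7 μg/mL: subtherapeutic.

6.3 μg/mL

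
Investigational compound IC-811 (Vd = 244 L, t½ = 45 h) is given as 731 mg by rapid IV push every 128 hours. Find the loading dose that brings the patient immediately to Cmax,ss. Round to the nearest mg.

f = (1/2)^(128/45) ≈ 0.139231; accumulation ratio R = 1/(1−f) ≈ 1.16175.
Loading dose to hit Cmax,ss on first dose: D_load = D_maint·R ≈ 731 × 1.16175 ≈ 849.24 mg.

849 mg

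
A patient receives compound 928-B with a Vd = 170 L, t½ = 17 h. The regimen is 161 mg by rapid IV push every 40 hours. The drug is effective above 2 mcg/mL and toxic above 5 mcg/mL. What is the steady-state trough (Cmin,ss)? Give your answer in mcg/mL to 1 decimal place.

Over one 40-h interval, 40/17 ≈ 2.3529 half-lives elapse, leaving f ≈ 0.1957 of each dose.
Accumulation ratio R = 1/(1 − f) ≈ 1/0.8043 ≈ 1.2433.
Each bolus raises the concentration by D/Vd = 161/170 ≈ 0.947 mcg/mL.
Steady-state peak Cmax,ss = C₀·R ≈ 0.947 × 1.2433 ≈ 1.177 mcg/mL.
Steady-state trough Cmin,ss = Cmax,ss·f ≈ 1.177 × 0.1957 ≈ 0.230 mcg/mL.
Trough 0.2 mcg/mL vs MEC 2 mcg/mL: subtherapeutic.

0.2 mcg/mL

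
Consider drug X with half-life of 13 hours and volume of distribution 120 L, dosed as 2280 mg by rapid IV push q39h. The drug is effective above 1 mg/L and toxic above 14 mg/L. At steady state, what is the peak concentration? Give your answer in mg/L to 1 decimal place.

τ = 39 h = 3 half-lives, so f = (1/2)^3 = 0.125.
Accumulation ratio R = 1/(1 − f) = 1/0.875 = 8/7.
Single-dose peak C₀ = D/Vd = 2280/120 = 19 mg/L.
Steady-state peak Cmax,ss = C₀·R = 19 × 8/7 ≈ 21.714 mg/L.
Peak 21.7 mg/L vs MTC 14 mg/L: exceeds toxic threshold.

21.7 mg/L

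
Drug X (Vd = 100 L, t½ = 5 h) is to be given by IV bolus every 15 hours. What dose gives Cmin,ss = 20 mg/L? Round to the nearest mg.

14000 mg

τ/t½ = 15/5 ≈ 3, so f = (1/2)^(15/5) ≈ 0.125000.
Cmin,ss = (D/Vd)·f/(1−f), so D = Cmin,ss·Vd·(1−f)/f.
D = 20 × 100 × (1−f)/f ≈ 20 × 100 × 7.00000 ≈ 14000.00 mg.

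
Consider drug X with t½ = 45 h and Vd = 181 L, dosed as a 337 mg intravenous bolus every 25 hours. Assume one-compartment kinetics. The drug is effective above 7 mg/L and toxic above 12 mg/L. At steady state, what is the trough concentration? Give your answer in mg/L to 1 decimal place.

4.0 mg/L

τ/t½ = 25/45 ≈ 0.55556, so fraction remaining f = (1/2)^(25/45) ≈ 0.6804.
Each bolus raises the concentration by D/Vd = 337/181 ≈ 1.862 mg/L.
Steady-state trough Cmin,ss = C₀·f/(1−f) ≈ 1.862 × 0.6804/0.3196 ≈ 3.964 mg/L.
Trough 4.0 mg/L vs MEC 7 mg/L: subtherapeutic.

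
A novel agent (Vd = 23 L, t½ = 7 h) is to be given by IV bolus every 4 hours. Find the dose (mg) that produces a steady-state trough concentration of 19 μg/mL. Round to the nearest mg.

212 mg

τ/t½ = 4/7 ≈ 0.57143, so f = (1/2)^(4/7) ≈ 0.672950.
Cmin,ss = (D/Vd)·f/(1−f), so D = Cmin,ss·Vd·(1−f)/f.
D = 19 × 23 × (1−f)/f ≈ 19 × 23 × 0.48599 ≈ 212.38 mg.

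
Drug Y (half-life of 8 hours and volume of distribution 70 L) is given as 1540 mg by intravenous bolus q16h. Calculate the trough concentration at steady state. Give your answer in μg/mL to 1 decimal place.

7.3 μg/mL

The dosing interval is 2 half-lives, so f = 2^(−2) = 0.25.
Accumulation ratio R = 1/(1 − f) = 1/0.75 = 4/3.
Single-dose peak C₀ = D/Vd = 1540/70 = 22 μg/mL.
Steady-state peak Cmax,ss = C₀·R = 22 × 4/3 ≈ 29.333 μg/mL.
Steady-state trough Cmin,ss = Cmax,ss·f ≈ 29.333 × 0.25 ≈ 7.333 μg/mL.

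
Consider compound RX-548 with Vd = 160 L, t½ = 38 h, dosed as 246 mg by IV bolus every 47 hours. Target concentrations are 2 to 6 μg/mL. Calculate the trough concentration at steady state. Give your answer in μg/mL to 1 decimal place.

1.1 μg/mL

k = ln2/t½ = ln2/38 ≈ 0.018241 h⁻¹; fraction remaining f = e^(−kτ) = e^(−0.018241×47) ≈ 0.4243.
At steady state, accumulation factor R = 1/(1 − e^(−kτ)) ≈ 1.7370.
Single-dose peak C₀ = D/Vd = 246/160 ≈ 1.538 μg/mL.
Steady-state peak Cmax,ss = C₀·R ≈ 1.538 × 1.7370 ≈ 2.672 μg/mL.
One interval later, Cmin,ss = Cmax,ss·e^(−kτ) ≈ 2.672 × 0.4243 ≈ 1.134 μg/mL.
Trough 1.1 μg/mL vs MEC 2 μg/mL: subtherapeutic.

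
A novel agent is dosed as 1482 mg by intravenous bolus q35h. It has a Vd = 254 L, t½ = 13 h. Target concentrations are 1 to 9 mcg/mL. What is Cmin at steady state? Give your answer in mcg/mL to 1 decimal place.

1.1 mcg/mL

k = ln2/t½ = ln2/13 ≈ 0.053319 h⁻¹; fraction remaining f = e^(−kτ) = e^(−0.053319×35) ≈ 0.1547.
Accumulation ratio R = 1/(1 − f) ≈ 1/0.8453 ≈ 1.1830.
Each bolus raises the concentration by D/Vd = 1482/254 ≈ 5.835 mcg/mL.
Cmax,ss = C₀/(1 − f) ≈ 5.835/0.8453 ≈ 6.903 mcg/mL.
Steady-state trough Cmin,ss = Cmax,ss·f ≈ 6.903 × 0.1547 ≈ 1.068 mcg/mL.
Trough 1.1 mcg/mL vs MEC 1 mcg/mL: adequate.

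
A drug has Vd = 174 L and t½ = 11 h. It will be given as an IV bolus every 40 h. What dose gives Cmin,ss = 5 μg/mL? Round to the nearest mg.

τ/t½ = 40/11 ≈ 3.6364, so f = (1/2)^(40/11) ≈ 0.080417.
Cmin,ss = (D/Vd)·f/(1−f), so D = Cmin,ss·Vd·(1−f)/f.
D = 5 × 174 × (1−f)/f ≈ 5 × 174 × 11.43518 ≈ 9948.61 mg.

9949 mg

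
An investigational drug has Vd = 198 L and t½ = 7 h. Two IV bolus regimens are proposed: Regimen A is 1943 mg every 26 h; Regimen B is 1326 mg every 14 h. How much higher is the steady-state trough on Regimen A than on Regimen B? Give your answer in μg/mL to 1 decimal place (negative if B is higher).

Regimen A: f = (1/2)^(26/7) ≈ 0.0762; Cmin,ss = (1943/198)·f/(1−f) ≈ 0.809 μg/mL.
Regimen B: f = (1/2)^(14/7) ≈ 0.2500; Cmin,ss = (1326/198)·f/(1−f) ≈ 2.232 μg/mL.
Difference ≈ 0.809 − 2.232 ≈ -1.423 μg/mL.

-1.4 μg/mL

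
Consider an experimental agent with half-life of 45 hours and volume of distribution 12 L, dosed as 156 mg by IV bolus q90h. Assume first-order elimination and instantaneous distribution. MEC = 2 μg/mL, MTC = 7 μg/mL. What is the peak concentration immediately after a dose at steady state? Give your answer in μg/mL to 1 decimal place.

17.3 μg/mL

The dosing interval is 2 half-lives, so f = 2^(−2) = 0.25.
Accumulation ratio R = 1/(1 − f) = 1/0.75 = 4/3.
Single-dose peak C₀ = D/Vd = 156/12 = 13 μg/mL.
Steady-state peak Cmax,ss = C₀·R = 13 × 4/3 ≈ 17.333 μg/mL.
Peak 17.3 μg/mL vs MTC 7 μg/mL: exceeds toxic threshold.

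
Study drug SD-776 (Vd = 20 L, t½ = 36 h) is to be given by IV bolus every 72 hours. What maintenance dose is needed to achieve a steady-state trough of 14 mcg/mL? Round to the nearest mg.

τ/t½ = 72/36 ≈ 2, so f = (1/2)^(72/36) ≈ 0.250000.
Cmin,ss = (D/Vd)·f/(1−f), so D = Cmin,ss·Vd·(1−f)/f.
D = 14 × 20 × (1−f)/f ≈ 14 × 20 × 3.00000 ≈ 840.00 mg.

840 mg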